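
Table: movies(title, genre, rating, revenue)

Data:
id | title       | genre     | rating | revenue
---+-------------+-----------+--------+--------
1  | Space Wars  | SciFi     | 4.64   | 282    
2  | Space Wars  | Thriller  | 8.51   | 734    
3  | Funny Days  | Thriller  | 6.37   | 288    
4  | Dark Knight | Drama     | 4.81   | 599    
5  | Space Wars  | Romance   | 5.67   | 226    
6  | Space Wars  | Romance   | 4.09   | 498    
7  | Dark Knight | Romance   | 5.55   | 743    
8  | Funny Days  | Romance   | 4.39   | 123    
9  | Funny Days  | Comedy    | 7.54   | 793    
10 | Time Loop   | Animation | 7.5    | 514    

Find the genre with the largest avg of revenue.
SELECT genre, AVG(revenue) as val
FROM movies
GROUP BY genre
ORDER BY val DESC
LIMIT 1

Result: Comedy with avg(revenue) = 793.00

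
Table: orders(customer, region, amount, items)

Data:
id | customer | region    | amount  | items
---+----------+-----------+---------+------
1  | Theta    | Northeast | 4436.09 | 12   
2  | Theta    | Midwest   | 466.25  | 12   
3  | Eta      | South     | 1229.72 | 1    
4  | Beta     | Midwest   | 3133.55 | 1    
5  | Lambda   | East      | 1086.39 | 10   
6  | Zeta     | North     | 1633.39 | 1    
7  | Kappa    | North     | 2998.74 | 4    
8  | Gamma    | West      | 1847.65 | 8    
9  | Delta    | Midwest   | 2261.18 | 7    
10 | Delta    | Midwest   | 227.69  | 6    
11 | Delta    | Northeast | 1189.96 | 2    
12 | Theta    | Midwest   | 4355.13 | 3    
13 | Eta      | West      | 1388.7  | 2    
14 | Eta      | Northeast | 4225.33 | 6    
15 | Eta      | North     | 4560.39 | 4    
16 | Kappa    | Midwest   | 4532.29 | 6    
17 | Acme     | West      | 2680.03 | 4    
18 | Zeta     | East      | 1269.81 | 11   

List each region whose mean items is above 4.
SELECT region, AVG(items)
FROM orders
GROUP BY region
HAVING AVG(items) > 4

Result:
  East: avg=10.50
  Midwest: avg=5.83
  Northeast: avg=6.67
  West: avg=4.67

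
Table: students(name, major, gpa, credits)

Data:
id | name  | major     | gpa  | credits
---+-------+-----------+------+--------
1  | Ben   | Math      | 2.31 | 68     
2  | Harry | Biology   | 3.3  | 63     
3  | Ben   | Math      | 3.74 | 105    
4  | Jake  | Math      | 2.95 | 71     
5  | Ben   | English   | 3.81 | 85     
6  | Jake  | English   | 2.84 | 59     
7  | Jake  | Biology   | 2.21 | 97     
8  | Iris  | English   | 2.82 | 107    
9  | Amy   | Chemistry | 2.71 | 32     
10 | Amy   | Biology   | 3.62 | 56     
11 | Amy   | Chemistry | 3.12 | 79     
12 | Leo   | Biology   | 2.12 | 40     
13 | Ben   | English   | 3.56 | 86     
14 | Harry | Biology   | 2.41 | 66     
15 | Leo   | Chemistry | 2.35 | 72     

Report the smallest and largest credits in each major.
SELECT major, MIN(credits), MAX(credits)
FROM students
GROUP BY major

Result:
  Biology: min=40, max=97
  Chemistry: min=32, max=79
  English: min=59, max=107
  Math: min=68, max=105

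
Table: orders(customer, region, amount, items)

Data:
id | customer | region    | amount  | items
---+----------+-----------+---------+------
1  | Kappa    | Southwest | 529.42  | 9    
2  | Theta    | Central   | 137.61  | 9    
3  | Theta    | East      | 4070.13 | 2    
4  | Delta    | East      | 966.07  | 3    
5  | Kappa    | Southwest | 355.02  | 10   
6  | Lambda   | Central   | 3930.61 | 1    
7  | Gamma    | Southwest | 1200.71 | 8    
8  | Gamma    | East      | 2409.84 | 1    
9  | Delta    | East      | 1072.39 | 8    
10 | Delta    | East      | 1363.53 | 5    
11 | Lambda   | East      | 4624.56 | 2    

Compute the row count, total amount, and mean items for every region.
SELECT region,
       COUNT(*) as cnt,
       SUM(amount) as total_amount,
       AVG(items) as avg_items
FROM orders
GROUP BY region

Result:
  Central: 2 records, 4068.22 total amount, 5.00 avg items
  East: 6 records, 14506.52 total amount, 3.50 avg items
  Southwest: 3 records, 2085.15 total amount, 9.00 avg items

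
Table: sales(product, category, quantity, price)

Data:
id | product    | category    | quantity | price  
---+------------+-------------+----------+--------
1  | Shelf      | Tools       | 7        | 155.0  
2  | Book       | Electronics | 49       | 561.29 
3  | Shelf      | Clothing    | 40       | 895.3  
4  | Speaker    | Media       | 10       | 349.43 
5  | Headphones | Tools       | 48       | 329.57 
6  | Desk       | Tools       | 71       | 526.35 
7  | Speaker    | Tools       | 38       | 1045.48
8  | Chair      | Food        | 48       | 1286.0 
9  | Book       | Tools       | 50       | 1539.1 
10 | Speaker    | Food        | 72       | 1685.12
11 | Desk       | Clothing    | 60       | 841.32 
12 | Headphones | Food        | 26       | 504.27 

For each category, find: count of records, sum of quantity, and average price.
SELECT category,
       COUNT(*) as cnt,
       SUM(quantity) as total_quantity,
       AVG(price) as avg_price
FROM sales
GROUP BY category

Result:
  Clothing: 2 records, 100 total quantity, 868.31 avg price
  Electronics: 1 records, 49 total quantity, 561.29 avg price
  Food: 3 records, 146 total quantity, 1158.46 avg price
  Media: 1 records, 10 total quantity, 349.43 avg price
  Tools: 5 records, 214 total quantity, 719.10 avg price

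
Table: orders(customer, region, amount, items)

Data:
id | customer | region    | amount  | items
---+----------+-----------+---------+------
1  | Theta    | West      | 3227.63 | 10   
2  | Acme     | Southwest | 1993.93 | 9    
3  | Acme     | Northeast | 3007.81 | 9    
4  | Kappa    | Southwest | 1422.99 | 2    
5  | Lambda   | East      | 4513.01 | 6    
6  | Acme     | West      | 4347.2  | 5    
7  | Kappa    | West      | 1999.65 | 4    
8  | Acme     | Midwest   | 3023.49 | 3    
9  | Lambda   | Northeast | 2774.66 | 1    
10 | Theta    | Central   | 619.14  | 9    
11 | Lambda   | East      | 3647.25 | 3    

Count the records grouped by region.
SELECT region, COUNT(*) as count
FROM orders
GROUP BY region

Result:
  Central: 1
  East: 2
  Midwest: 1
  Northeast: 2
  Southwest: 2
  West: 3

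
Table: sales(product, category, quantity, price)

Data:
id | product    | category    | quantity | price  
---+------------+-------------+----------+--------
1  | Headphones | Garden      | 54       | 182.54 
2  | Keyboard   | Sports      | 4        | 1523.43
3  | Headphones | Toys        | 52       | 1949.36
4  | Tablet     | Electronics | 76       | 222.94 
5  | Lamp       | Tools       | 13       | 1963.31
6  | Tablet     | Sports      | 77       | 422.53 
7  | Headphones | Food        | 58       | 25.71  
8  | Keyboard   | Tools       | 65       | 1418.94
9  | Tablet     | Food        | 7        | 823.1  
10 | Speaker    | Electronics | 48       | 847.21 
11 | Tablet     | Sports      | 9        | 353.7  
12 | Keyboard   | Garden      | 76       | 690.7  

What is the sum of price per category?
SELECT category, SUM(price) as result
FROM sales
GROUP BY category

Result:
  Electronics: 1070.15
  Food: 848.81
  Garden: 873.24
  Sports: 2299.66
  Tools: 3382.25
  Toys: 1949.36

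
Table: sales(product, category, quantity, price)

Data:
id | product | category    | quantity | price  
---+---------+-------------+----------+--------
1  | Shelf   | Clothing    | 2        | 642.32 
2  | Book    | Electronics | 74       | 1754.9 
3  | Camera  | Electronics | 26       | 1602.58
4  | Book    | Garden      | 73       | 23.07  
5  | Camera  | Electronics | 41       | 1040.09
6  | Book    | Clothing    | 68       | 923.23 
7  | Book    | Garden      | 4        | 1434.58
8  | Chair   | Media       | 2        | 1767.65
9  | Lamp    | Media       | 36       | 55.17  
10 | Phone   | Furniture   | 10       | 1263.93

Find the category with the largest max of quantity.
SELECT category, MAX(quantity) as val
FROM sales
GROUP BY category
ORDER BY val DESC
LIMIT 1

Result: Electronics with max(quantity) = 74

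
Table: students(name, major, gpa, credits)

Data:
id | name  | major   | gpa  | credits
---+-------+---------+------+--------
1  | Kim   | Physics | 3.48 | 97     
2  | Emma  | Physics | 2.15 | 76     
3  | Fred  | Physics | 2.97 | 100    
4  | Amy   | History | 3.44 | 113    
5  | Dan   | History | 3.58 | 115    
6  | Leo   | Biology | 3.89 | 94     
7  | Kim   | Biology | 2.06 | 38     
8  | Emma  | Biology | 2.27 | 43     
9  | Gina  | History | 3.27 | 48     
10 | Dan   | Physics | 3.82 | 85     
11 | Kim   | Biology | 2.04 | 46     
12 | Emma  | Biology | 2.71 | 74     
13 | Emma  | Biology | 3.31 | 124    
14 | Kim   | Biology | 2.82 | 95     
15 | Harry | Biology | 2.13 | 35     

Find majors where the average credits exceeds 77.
SELECT major, AVG(credits)
FROM students
GROUP BY major
HAVING AVG(credits) > 77

Result:
  History: avg=92.00
  Physics: avg=89.50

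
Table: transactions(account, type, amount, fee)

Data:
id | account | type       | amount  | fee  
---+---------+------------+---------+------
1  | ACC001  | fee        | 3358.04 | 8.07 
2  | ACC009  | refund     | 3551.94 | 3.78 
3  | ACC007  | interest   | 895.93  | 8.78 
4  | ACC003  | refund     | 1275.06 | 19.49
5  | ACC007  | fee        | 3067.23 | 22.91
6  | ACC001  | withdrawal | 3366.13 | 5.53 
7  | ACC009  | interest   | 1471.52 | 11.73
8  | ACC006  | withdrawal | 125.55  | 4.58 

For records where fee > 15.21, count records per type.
SELECT type, COUNT(*)
FROM transactions
WHERE fee > 15.21
GROUP BY type

Note: WHERE filters rows before grouping.

Result:
  fee: 1
  refund: 1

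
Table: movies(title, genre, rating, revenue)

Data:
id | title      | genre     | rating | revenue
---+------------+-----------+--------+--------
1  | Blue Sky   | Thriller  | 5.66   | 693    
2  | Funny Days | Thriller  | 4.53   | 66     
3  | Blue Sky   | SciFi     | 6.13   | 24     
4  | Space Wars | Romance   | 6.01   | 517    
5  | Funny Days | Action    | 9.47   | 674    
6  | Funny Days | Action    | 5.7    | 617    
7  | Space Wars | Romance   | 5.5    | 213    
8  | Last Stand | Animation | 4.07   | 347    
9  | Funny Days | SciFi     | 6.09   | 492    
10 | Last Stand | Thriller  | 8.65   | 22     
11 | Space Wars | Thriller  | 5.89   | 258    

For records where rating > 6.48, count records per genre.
SELECT genre, COUNT(*)
FROM movies
WHERE rating > 6.48
GROUP BY genre

Note: WHERE filters rows before grouping.

Result:
  Action: 1
  Thriller: 1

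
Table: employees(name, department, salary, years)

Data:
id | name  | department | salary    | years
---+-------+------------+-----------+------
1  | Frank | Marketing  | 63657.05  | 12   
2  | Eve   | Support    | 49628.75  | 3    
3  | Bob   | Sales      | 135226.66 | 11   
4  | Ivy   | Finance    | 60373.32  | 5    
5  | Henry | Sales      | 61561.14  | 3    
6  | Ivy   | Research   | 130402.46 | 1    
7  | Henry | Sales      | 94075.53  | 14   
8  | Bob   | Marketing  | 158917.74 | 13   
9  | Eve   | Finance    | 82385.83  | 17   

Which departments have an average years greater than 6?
SELECT department, AVG(years)
FROM employees
GROUP BY department
HAVING AVG(years) > 6

Result:
  Finance: avg=11.00
  Marketing: avg=12.50
  Sales: avg=9.33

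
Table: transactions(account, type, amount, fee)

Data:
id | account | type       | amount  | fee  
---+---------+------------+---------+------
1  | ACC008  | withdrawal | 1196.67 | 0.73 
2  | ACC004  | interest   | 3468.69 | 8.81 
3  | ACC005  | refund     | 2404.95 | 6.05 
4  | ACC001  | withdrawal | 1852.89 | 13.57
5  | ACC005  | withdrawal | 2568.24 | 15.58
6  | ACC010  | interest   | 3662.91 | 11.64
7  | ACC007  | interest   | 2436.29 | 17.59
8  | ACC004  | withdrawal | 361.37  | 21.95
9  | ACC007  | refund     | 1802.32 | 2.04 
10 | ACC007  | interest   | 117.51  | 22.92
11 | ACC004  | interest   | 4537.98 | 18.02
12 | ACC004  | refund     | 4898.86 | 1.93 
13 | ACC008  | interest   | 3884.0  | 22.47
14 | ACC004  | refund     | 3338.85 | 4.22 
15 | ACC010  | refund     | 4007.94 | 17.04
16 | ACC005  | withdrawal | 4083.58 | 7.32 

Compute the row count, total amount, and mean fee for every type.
SELECT type,
       COUNT(*) as cnt,
       SUM(amount) as total_amount,
       AVG(fee) as avg_fee
FROM transactions
GROUP BY type

Result:
  interest: 6 records, 18107.38 total amount, 16.91 avg fee
  refund: 5 records, 16452.92 total amount, 6.26 avg fee
  withdrawal: 5 records, 10062.75 total amount, 11.83 avg fee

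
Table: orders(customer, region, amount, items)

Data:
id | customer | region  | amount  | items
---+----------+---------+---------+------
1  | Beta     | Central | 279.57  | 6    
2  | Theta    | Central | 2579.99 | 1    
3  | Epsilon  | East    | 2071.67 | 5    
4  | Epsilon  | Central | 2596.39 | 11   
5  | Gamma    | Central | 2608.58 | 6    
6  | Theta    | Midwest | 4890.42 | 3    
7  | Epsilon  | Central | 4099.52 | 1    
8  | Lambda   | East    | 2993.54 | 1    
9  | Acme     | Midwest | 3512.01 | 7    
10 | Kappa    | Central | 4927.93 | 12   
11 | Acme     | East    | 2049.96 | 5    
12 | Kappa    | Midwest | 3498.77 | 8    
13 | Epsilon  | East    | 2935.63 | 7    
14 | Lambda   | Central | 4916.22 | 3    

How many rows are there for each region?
SELECT region, COUNT(*) as count
FROM orders
GROUP BY region

Result:
  Central: 7
  East: 4
  Midwest: 3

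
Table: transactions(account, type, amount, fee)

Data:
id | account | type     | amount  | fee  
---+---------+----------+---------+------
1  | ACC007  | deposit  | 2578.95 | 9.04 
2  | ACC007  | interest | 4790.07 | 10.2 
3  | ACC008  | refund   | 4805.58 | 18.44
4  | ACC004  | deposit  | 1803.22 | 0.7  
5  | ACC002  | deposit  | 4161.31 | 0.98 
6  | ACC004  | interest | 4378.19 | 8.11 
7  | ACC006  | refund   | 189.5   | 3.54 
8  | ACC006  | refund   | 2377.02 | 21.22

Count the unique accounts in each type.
SELECT type, COUNT(DISTINCT account)
FROM transactions
GROUP BY type

Result:
  deposit: 3 distinct
  interest: 2 distinct
  refund: 2 distinct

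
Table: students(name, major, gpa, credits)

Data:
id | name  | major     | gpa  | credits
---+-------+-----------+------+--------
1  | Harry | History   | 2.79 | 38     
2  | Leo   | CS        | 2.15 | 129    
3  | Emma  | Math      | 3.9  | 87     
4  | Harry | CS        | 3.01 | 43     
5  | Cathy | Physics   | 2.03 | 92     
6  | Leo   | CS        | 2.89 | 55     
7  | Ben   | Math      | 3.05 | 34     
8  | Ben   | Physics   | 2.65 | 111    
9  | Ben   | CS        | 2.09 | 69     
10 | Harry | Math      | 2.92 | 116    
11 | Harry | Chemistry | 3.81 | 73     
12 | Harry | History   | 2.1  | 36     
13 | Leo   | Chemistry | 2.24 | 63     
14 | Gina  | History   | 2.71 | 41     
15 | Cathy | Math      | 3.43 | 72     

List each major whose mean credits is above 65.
SELECT major, AVG(credits)
FROM students
GROUP BY major
HAVING AVG(credits) > 65

Result:
  CS: avg=74.00
  Chemistry: avg=68.00
  Math: avg=77.25
  Physics: avg=101.50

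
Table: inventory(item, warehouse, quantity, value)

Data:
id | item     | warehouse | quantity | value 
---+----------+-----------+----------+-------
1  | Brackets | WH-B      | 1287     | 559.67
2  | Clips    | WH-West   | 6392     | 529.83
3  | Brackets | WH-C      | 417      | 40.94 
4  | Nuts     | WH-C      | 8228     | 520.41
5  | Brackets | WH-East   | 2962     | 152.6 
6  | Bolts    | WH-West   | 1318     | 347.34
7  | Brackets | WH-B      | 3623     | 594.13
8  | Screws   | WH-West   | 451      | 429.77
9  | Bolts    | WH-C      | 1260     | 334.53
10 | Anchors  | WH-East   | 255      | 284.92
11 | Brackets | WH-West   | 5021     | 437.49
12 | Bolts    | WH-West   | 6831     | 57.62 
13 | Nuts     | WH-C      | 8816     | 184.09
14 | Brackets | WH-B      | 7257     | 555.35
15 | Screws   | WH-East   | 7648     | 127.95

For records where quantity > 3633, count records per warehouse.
SELECT warehouse, COUNT(*)
FROM inventory
WHERE quantity > 3633
GROUP BY warehouse

Note: WHERE filters rows before grouping.

Result:
  WH-B: 1
  WH-C: 2
  WH-East: 1
  WH-West: 3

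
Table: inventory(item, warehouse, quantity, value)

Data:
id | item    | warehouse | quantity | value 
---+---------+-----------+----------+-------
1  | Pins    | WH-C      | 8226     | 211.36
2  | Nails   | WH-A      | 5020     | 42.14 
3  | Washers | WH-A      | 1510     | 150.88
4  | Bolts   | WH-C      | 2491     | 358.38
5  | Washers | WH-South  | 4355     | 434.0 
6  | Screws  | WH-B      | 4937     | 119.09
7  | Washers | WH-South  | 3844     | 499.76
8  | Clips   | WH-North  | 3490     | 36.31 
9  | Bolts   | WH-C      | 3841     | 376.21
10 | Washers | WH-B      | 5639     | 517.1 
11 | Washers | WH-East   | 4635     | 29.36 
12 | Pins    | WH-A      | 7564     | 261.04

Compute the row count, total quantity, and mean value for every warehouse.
SELECT warehouse,
       COUNT(*) as cnt,
       SUM(quantity) as total_quantity,
       AVG(value) as avg_value
FROM inventory
GROUP BY warehouse

Result:
  WH-A: 3 records, 14094 total quantity, 151.35 avg value
  WH-B: 2 records, 10576 total quantity, 318.10 avg value
  WH-C: 3 records, 14558 total quantity, 315.32 avg value
  WH-East: 1 records, 4635 total quantity, 29.36 avg value
  WH-North: 1 records, 3490 total quantity, 36.31 avg value
  WH-South: 2 records, 8199 total quantity, 466.88 avg value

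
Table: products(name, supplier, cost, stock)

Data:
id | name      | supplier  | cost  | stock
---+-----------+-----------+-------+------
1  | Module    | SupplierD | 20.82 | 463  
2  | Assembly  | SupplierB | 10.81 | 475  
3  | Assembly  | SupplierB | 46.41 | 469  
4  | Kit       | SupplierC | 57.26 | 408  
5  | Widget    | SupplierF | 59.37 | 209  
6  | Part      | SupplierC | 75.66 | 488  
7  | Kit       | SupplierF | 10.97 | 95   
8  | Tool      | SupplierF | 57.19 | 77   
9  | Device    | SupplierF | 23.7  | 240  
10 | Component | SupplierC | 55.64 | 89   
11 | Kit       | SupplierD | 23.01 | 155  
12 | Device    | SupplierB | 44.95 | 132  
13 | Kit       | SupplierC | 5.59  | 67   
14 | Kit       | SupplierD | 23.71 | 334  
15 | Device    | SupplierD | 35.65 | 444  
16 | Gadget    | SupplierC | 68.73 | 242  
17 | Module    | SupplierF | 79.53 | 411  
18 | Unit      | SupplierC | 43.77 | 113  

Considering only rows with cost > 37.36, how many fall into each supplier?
SELECT supplier, COUNT(*)
FROM products
WHERE cost > 37.36
GROUP BY supplier

Note: WHERE filters rows before grouping.

Result:
  SupplierB: 2
  SupplierC: 5
  SupplierF: 3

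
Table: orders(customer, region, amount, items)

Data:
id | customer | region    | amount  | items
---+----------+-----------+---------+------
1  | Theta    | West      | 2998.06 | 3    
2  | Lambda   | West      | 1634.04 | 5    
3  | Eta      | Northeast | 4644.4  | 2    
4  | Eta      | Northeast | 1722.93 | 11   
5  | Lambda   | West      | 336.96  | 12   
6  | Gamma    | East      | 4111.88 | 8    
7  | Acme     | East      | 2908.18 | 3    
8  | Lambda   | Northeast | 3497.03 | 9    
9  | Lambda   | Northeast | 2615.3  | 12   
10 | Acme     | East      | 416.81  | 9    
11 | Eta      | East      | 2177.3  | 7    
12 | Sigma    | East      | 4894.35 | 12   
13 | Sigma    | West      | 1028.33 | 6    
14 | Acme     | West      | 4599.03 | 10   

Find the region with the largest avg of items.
SELECT region, AVG(items) as val
FROM orders
GROUP BY region
ORDER BY val DESC
LIMIT 1

Result: Northeast with avg(items) = 8.50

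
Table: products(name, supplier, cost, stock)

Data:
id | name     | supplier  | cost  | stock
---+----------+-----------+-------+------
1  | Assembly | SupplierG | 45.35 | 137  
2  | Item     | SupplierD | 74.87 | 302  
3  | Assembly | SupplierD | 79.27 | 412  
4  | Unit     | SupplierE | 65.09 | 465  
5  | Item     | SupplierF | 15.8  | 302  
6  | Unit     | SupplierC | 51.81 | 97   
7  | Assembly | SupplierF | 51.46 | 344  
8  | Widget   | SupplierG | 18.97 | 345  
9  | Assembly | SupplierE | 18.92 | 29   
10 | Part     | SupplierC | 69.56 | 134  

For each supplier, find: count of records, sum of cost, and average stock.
SELECT supplier,
       COUNT(*) as cnt,
       SUM(cost) as total_cost,
       AVG(stock) as avg_stock
FROM products
GROUP BY supplier

Result:
  SupplierC: 2 records, 121.37 total cost, 115.50 avg stock
  SupplierD: 2 records, 154.14 total cost, 357.00 avg stock
  SupplierE: 2 records, 84.01 total cost, 247.00 avg stock
  SupplierF: 2 records, 67.26 total cost, 323.00 avg stock
  SupplierG: 2 records, 64.32 total cost, 241.00 avg stock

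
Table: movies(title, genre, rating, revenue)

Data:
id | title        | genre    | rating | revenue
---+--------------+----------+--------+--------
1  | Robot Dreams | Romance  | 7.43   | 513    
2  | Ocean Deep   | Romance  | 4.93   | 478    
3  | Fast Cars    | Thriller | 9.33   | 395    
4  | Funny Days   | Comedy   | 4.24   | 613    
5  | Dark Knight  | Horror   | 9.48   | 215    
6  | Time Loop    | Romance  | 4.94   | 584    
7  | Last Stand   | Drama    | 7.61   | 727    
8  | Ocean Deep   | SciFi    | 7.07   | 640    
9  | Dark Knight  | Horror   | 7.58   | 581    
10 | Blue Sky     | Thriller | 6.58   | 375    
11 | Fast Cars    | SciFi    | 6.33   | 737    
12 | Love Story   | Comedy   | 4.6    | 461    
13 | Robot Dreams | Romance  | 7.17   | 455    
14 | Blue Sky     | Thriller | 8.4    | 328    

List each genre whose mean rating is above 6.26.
SELECT genre, AVG(rating)
FROM movies
GROUP BY genre
HAVING AVG(rating) > 6.26

Result:
  Drama: avg=7.61
  Horror: avg=8.53
  SciFi: avg=6.70
  Thriller: avg=8.10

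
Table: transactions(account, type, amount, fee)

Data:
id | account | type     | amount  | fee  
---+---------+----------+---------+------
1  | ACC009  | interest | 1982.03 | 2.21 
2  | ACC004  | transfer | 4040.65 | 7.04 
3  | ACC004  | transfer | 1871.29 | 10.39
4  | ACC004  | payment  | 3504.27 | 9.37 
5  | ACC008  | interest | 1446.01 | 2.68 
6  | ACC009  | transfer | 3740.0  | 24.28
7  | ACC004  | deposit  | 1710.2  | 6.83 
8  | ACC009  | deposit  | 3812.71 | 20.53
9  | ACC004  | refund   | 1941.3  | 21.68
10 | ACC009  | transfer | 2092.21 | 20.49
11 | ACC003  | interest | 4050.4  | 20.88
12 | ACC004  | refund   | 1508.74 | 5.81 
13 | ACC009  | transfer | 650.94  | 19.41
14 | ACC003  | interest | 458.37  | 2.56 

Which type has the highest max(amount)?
SELECT type, MAX(amount) as val
FROM transactions
GROUP BY type
ORDER BY val DESC
LIMIT 1

Result: interest with max(amount) = 4050.40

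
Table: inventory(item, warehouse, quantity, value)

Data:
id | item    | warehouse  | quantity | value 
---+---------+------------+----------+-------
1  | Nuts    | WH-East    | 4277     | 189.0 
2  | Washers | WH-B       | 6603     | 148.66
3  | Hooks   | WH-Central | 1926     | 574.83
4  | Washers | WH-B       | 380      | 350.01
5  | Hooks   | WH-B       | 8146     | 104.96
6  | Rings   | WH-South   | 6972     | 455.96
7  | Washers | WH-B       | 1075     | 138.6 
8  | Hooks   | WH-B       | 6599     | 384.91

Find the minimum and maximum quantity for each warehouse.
SELECT warehouse, MIN(quantity), MAX(quantity)
FROM inventory
GROUP BY warehouse

Result:
  WH-B: min=380, max=8146
  WH-Central: min=1926, max=1926
  WH-East: min=4277, max=4277
  WH-South: min=6972, max=6972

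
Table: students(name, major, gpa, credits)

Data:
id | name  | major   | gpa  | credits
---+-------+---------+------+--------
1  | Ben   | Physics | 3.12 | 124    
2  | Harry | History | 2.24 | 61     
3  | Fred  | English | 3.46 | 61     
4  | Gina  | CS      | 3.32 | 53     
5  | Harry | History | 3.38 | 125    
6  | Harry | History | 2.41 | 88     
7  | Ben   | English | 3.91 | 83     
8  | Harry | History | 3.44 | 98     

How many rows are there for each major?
SELECT major, COUNT(*) as count
FROM students
GROUP BY major

Result:
  CS: 1
  English: 2
  History: 4
  Physics: 1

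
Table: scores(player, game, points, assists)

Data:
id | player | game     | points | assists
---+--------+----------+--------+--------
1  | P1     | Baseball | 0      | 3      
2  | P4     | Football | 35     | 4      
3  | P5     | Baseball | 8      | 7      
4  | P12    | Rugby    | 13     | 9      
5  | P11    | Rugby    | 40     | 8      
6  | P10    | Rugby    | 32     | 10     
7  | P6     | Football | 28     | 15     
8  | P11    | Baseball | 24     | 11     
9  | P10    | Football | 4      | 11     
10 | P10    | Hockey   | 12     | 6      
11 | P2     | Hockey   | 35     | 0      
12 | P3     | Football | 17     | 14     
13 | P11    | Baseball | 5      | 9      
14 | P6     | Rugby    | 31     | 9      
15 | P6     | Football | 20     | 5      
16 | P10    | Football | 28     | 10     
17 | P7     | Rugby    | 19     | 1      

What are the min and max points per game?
SELECT game, MIN(points), MAX(points)
FROM scores
GROUP BY game

Result:
  Baseball: min=0, max=24
  Football: min=4, max=35
  Hockey: min=12, max=35
  Rugby: min=13, max=40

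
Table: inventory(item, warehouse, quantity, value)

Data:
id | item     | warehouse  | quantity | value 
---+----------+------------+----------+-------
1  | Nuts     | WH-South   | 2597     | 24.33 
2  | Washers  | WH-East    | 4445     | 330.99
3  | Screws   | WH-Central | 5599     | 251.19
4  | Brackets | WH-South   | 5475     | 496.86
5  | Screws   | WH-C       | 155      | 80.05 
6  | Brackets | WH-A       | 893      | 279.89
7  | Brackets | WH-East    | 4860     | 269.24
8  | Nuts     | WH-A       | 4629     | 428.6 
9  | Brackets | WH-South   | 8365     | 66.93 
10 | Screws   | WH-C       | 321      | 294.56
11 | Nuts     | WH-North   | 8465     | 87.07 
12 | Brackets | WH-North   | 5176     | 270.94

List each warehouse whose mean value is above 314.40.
SELECT warehouse, AVG(value)
FROM inventory
GROUP BY warehouse
HAVING AVG(value) > 314.40

Result:
  WH-A: avg=354.25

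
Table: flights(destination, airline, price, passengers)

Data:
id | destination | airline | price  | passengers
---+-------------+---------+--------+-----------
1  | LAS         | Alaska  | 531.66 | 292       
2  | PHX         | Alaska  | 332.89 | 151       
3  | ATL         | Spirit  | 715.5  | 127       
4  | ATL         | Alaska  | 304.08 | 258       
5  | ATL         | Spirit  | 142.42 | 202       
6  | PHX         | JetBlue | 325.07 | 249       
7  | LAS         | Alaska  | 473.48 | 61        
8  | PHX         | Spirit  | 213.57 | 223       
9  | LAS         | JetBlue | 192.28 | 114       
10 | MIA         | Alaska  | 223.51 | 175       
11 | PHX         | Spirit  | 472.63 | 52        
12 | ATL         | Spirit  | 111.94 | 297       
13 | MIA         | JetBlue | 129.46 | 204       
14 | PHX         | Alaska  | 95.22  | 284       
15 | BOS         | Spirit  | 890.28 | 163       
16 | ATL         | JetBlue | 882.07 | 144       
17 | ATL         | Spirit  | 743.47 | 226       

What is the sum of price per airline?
SELECT airline, SUM(price) as result
FROM flights
GROUP BY airline

Result:
  Alaska: 1960.84
  JetBlue: 1528.88
  Spirit: 3289.81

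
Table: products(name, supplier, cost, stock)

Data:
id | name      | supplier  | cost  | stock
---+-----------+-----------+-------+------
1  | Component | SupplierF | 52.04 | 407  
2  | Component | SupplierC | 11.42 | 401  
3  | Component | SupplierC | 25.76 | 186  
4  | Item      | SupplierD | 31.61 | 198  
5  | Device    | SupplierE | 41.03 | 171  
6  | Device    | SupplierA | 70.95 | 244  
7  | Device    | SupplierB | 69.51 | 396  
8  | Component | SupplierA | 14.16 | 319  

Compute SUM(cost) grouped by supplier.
SELECT supplier, SUM(cost) as result
FROM products
GROUP BY supplier

Result:
  SupplierA: 85.11
  SupplierB: 69.51
  SupplierC: 37.18
  SupplierD: 31.61
  SupplierE: 41.03
  SupplierF: 52.04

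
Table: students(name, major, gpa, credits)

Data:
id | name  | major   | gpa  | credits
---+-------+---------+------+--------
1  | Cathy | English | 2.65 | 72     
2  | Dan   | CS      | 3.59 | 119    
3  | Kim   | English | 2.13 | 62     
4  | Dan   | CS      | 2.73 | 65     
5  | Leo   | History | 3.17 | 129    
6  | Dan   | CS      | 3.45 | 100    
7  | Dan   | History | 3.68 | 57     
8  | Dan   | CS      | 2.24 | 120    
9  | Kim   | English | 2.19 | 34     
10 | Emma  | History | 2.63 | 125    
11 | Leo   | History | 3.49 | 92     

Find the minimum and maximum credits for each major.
SELECT major, MIN(credits), MAX(credits)
FROM students
GROUP BY major

Result:
  CS: min=65, max=120
  English: min=34, max=72
  History: min=57, max=129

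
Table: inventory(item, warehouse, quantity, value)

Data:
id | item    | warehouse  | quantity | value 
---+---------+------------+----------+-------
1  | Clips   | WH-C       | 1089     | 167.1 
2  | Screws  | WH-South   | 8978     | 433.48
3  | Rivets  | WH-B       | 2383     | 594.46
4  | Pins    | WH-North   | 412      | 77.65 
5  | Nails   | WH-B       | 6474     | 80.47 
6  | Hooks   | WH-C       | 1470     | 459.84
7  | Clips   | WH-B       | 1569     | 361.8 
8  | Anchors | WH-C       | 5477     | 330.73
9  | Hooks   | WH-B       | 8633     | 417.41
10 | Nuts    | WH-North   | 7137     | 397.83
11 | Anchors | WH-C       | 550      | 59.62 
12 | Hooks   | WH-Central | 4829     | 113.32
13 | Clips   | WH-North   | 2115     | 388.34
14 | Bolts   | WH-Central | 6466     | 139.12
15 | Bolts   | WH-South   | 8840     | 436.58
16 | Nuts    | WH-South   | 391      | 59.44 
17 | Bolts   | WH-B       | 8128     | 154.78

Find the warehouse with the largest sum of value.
SELECT warehouse, SUM(value) as val
FROM inventory
GROUP BY warehouse
ORDER BY val DESC
LIMIT 1

Result: WH-B with sum(value) = 1608.92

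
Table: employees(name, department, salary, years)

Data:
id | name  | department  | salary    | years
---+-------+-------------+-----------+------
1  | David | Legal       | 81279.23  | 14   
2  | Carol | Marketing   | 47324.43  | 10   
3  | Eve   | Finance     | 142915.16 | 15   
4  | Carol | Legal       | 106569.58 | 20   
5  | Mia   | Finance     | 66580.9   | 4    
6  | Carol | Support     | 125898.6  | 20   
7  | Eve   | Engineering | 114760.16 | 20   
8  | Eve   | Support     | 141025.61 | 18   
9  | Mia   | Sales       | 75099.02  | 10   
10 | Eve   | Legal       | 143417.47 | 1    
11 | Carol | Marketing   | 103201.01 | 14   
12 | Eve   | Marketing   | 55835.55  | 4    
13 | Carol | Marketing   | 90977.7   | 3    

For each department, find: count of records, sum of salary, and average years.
SELECT department,
       COUNT(*) as cnt,
       SUM(salary) as total_salary,
       AVG(years) as avg_years
FROM employees
GROUP BY department

Result:
  Engineering: 1 records, 114760.16 total salary, 20.00 avg years
  Finance: 2 records, 209496.06 total salary, 9.50 avg years
  Legal: 3 records, 331266.28 total salary, 11.67 avg years
  Marketing: 4 records, 297338.69 total salary, 7.75 avg years
  Sales: 1 records, 75099.02 total salary, 10.00 avg years
  Support: 2 records, 266924.21 total salary, 19.00 avg years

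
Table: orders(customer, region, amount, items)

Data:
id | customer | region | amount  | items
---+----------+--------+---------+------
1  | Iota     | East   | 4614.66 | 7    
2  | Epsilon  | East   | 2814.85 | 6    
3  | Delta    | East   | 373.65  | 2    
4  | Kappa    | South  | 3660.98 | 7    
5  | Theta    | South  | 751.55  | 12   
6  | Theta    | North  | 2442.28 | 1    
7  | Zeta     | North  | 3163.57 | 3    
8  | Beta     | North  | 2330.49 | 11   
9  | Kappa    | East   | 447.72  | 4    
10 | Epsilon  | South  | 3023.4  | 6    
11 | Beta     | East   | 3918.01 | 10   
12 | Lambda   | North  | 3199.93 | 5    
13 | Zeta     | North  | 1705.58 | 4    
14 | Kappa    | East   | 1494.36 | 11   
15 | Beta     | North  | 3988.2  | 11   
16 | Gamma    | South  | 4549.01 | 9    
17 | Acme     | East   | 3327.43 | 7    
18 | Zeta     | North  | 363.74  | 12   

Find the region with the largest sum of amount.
SELECT region, SUM(amount) as val
FROM orders
GROUP BY region
ORDER BY val DESC
LIMIT 1

Result: North with sum(amount) = 17193.79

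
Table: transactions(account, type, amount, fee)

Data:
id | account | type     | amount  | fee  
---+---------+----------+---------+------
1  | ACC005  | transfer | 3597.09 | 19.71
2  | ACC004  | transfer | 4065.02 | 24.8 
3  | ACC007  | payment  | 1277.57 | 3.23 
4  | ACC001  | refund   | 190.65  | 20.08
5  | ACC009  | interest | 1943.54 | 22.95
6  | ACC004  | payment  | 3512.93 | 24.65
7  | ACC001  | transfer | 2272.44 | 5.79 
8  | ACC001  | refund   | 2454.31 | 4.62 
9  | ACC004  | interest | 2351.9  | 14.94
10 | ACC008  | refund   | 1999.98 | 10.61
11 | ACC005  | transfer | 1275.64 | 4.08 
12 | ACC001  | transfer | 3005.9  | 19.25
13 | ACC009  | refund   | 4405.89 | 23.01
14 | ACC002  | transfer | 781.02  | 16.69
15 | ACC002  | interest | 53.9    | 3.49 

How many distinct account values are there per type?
SELECT type, COUNT(DISTINCT account)
FROM transactions
GROUP BY type

Result:
  interest: 3 distinct
  payment: 2 distinct
  refund: 3 distinct
  transfer: 4 distinct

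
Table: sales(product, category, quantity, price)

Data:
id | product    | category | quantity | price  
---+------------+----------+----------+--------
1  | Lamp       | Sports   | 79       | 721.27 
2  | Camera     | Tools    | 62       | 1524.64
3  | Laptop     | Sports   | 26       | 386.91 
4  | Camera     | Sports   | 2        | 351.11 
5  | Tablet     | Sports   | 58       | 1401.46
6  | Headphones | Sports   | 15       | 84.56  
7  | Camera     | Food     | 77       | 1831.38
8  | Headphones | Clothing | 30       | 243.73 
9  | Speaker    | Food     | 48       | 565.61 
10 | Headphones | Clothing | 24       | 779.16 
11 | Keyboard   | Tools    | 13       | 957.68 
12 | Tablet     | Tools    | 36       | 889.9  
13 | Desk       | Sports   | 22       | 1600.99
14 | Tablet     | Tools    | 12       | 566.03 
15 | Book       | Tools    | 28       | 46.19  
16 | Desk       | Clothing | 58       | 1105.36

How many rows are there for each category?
SELECT category, COUNT(*) as count
FROM sales
GROUP BY category

Result:
  Clothing: 3
  Food: 2
  Sports: 6
  Tools: 5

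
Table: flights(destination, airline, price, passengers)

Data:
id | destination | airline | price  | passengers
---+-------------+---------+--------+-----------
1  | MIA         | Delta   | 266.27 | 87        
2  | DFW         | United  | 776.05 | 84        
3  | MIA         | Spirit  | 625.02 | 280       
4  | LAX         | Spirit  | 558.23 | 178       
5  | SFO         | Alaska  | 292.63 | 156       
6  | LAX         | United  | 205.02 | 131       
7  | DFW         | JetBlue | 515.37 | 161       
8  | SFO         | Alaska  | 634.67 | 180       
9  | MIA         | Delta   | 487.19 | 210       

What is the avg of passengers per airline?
SELECT airline, AVG(passengers) as result
FROM flights
GROUP BY airline

Result:
  Alaska: 168.00
  Delta: 148.50
  JetBlue: 161.00
  Spirit: 229.00
  United: 107.50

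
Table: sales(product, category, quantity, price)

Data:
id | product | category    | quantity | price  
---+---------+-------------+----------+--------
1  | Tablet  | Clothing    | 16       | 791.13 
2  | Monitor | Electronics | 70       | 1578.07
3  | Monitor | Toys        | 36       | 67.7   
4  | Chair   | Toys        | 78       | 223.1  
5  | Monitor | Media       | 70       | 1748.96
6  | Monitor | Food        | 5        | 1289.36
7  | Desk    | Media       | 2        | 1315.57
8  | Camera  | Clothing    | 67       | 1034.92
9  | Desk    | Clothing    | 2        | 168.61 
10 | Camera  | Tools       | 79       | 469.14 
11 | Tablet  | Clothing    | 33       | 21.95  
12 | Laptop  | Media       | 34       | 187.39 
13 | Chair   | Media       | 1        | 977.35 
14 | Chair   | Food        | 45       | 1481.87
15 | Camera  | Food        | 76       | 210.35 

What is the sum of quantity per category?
SELECT category, SUM(quantity) as result
FROM sales
GROUP BY category

Result:
  Clothing: 118
  Electronics: 70
  Food: 126
  Media: 107
  Tools: 79
  Toys: 114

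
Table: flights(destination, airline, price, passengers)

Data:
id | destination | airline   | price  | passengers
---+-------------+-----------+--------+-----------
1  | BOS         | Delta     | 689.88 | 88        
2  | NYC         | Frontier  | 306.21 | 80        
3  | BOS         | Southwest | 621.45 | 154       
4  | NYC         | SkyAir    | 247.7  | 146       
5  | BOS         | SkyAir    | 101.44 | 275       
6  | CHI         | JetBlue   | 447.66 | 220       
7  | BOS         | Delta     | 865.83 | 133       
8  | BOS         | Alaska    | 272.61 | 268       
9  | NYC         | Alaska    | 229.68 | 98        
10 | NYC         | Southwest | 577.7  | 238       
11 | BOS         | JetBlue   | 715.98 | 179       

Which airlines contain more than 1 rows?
SELECT airline, COUNT(*) as cnt
FROM flights
GROUP BY airline
HAVING COUNT(*) > 1

Result:
  Alaska: 2
  Delta: 2
  JetBlue: 2
  SkyAir: 2
  Southwest: 2

Note: HAVING filters groups after aggregation, WHERE filters rows before.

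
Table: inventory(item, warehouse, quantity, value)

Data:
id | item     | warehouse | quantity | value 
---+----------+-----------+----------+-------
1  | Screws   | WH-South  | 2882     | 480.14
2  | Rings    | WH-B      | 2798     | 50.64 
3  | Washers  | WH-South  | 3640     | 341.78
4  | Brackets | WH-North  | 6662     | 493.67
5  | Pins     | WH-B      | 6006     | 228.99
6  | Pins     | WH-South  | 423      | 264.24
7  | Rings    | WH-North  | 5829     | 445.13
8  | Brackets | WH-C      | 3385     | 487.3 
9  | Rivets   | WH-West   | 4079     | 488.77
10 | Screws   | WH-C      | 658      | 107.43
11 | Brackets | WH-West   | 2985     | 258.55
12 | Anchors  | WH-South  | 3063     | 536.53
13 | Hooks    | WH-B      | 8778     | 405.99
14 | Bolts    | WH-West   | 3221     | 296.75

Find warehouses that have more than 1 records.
SELECT warehouse, COUNT(*) as cnt
FROM inventory
GROUP BY warehouse
HAVING COUNT(*) > 1

Result:
  WH-B: 3
  WH-C: 2
  WH-North: 2
  WH-South: 4
  WH-West: 3

Note: HAVING filters groups after aggregation, WHERE filters rows before.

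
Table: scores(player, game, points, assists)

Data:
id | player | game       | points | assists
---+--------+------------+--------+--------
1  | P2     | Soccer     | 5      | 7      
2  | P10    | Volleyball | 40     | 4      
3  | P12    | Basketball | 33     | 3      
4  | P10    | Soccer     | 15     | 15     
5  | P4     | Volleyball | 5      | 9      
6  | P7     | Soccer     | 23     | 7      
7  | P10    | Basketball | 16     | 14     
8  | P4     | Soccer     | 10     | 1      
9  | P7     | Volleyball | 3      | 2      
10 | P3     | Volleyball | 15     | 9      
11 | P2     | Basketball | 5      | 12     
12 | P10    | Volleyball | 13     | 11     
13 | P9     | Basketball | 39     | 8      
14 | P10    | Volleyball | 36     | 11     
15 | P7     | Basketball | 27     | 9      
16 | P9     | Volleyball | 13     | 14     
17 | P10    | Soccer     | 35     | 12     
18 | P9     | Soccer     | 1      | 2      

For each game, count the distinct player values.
SELECT game, COUNT(DISTINCT player)
FROM scores
GROUP BY game

Result:
  Basketball: 5 distinct
  Soccer: 5 distinct
  Volleyball: 5 distinct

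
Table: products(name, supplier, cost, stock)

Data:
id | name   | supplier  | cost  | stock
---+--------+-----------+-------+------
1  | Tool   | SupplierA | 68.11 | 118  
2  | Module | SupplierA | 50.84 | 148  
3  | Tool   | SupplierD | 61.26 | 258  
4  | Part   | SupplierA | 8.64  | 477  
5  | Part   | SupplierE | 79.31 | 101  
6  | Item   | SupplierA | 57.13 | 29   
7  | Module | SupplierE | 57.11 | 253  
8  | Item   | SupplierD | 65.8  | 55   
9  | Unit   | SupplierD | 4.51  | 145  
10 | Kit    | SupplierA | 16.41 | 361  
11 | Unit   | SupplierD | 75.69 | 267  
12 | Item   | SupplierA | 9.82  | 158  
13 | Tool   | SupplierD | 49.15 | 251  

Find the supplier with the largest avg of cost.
SELECT supplier, AVG(cost) as val
FROM products
GROUP BY supplier
ORDER BY val DESC
LIMIT 1

Result: SupplierE with avg(cost) = 68.21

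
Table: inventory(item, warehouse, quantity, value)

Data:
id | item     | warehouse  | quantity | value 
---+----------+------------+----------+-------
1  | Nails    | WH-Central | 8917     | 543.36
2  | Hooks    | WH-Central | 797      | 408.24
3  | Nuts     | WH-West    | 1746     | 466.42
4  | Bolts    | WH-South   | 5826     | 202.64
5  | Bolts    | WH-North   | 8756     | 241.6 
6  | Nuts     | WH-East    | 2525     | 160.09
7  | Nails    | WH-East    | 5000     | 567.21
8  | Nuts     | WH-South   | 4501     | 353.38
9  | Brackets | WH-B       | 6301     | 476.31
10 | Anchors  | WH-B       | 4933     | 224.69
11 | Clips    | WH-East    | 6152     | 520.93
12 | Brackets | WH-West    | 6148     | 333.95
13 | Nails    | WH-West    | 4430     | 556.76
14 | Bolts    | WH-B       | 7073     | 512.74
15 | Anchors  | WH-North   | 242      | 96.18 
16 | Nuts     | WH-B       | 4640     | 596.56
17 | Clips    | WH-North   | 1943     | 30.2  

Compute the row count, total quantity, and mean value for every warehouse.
SELECT warehouse,
       COUNT(*) as cnt,
       SUM(quantity) as total_quantity,
       AVG(value) as avg_value
FROM inventory
GROUP BY warehouse

Result:
  WH-B: 4 records, 22947 total quantity, 452.58 avg value
  WH-Central: 2 records, 9714 total quantity, 475.80 avg value
  WH-East: 3 records, 13677 total quantity, 416.08 avg value
  WH-North: 3 records, 10941 total quantity, 122.66 avg value
  WH-South: 2 records, 10327 total quantity, 278.01 avg value
  WH-West: 3 records, 12324 total quantity, 452.38 avg value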